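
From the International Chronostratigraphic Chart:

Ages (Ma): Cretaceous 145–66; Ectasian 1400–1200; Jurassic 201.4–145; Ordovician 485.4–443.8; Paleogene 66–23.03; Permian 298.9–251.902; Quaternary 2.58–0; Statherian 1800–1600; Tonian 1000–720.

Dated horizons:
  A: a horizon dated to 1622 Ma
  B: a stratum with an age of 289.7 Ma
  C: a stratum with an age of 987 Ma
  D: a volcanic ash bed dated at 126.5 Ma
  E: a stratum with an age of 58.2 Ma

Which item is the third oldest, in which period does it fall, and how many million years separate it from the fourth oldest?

B, in the Permian; 163.2 million years to D

Larger Ma means older, so oldest first: A 1622 > C 987 > B 289.7 > D 126.5 > E 58.2.
Counting 3 along gives B (289.7 Ma); the excerpt puts that inside the Permian, 298.9–251.902 Ma.
Next in line is D (126.5 Ma), and 289.7 − 126.5 = 163.2 Myr.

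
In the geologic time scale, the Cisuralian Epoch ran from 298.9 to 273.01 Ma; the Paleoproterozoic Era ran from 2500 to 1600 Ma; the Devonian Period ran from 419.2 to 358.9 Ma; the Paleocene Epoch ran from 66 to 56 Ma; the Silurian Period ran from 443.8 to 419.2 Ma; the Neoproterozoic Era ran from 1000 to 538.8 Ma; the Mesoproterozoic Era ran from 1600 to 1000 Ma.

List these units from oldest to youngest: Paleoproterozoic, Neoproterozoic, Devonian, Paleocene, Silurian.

Paleoproterozoic, Neoproterozoic, Silurian, Devonian, Paleocene

Sorting by start age (descending Ma, since larger Ma = older): Paleoproterozoic start 2500, Neoproterozoic start 1000, Silurian start 443.8, Devonian start 419.2, Paleocene start 66.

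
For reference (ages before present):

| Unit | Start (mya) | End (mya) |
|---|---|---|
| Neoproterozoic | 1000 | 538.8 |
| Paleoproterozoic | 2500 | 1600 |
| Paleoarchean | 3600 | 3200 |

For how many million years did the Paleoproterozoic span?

2500 − 1600 = 900 million years.

900 million years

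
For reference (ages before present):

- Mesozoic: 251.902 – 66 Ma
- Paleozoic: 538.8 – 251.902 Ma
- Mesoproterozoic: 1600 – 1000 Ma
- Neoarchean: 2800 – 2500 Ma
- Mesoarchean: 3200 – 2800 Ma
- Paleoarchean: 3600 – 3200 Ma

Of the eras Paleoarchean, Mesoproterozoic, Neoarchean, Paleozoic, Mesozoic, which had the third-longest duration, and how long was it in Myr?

Neoarchean, 300 million years

Start − end for each: Paleoarchean 3600 − 3200 = 400; Mesoproterozoic 1600 − 1000 = 600; Neoarchean 2800 − 2500 = 300; Paleozoic 538.8 − 251.902 = 286.898; Mesozoic 251.902 − 66 = 185.902.
Ranking these from longest: Mesoproterozoic > Paleoarchean > Neoarchean > Paleozoic > Mesozoic.
Position 3 in that ranking is Neoarchean, which lasted 300 Myr.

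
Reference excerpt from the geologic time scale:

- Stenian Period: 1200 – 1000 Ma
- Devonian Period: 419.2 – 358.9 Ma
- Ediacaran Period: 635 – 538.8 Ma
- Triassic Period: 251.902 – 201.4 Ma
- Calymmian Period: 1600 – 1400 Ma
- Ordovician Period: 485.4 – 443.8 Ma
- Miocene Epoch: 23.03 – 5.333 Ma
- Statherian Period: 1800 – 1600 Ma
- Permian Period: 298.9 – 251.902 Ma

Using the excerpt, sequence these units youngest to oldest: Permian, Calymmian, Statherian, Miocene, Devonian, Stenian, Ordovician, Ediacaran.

The oldest of these is Statherian (starts 1800 Ma) and the youngest is Miocene (ends 5.333 Ma).
In between, by decreasing start age: Calymmian (1600), Stenian (1200), Ediacaran (635), Ordovician (485.4), Devonian (419.2), Permian (298.9).
Listing youngest first means reversing that sequence.

Miocene, Permian, Devonian, Ordovician, Ediacaran, Stenian, Calymmian, Statherian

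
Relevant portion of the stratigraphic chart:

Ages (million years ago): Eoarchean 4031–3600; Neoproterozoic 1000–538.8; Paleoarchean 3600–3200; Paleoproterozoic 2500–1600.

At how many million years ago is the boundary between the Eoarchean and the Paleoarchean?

The Eoarchean ends and the Paleoarchean begins at 3600 million years ago.

3600 million years ago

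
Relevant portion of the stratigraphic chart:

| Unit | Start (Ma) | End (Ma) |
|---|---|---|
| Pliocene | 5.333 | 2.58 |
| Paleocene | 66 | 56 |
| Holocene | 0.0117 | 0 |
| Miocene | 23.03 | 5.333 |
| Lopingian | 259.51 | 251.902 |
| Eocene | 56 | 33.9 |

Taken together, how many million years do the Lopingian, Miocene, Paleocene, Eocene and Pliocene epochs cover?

60.158 million years

Each duration: Lopingian = 7.608; Miocene = 17.697; Paleocene = 10; Eocene = 22.1; Pliocene = 2.753.
Sum: 7.608 + 17.697 + 10 + 22.1 + 2.753 = 60.158 Myr.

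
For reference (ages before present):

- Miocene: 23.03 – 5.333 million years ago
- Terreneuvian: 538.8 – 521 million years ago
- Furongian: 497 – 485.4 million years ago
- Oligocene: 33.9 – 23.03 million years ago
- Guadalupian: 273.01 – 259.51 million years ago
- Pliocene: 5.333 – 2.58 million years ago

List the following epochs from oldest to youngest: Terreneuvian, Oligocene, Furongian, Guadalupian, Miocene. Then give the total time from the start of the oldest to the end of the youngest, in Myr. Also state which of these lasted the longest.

Terreneuvian → Furongian → Guadalupian → Oligocene → Miocene; total span 533.467 Myr; longest is Terreneuvian

From the excerpt: Terreneuvian 538.8–521; Oligocene 33.9–23.03; Furongian 497–485.4; Guadalupian 273.01–259.51; Miocene 23.03–5.333 (Ma).
Larger Ma is earlier, so the oldest is Terreneuvian and the youngest is Miocene; oldest to youngest: Terreneuvian, Furongian, Guadalupian, Oligocene, Miocene.
Oldest start 538.8 minus youngest end 5.333 gives 533.467 Myr overall.
Individual lengths (start − end): Terreneuvian 17.8; Furongian 11.6; Oligocene 10.87; Guadalupian 13.5; Miocene 17.697. The largest is Terreneuvian at 17.8 Myr.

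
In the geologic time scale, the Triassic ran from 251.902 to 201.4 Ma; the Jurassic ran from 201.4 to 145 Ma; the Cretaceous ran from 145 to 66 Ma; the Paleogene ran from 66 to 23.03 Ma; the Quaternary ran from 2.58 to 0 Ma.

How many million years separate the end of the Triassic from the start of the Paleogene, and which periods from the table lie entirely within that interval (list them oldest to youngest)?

End of Triassic = 201.4 Ma; start of Paleogene = 66 Ma.
Gap = 201.4 − 66 = 135.4 Myr.
Periods wholly inside 201.4–66 Ma: Jurassic (201.4–145), Cretaceous (145–66).

135.4 million years; Jurassic, Cretaceous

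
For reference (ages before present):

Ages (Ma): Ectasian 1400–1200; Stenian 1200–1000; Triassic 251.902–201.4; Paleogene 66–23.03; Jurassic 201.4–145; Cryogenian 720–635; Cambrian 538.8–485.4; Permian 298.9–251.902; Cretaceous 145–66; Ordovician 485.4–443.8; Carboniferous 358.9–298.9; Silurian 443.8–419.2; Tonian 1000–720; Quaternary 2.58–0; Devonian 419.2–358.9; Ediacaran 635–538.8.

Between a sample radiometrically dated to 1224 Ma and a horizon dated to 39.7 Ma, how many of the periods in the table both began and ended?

13

The older date is 1224 Ma and the younger is 39.7 Ma.
Periods with start < 1224 and end > 39.7 Ma: Stenian (1200–1000), Tonian (1000–720), Cryogenian (720–635), Ediacaran (635–538.8), Cambrian (538.8–485.4), Ordovician (485.4–443.8), Silurian (443.8–419.2), Devonian (419.2–358.9), Carboniferous (358.9–298.9), Permian (298.9–251.902), Triassic (251.902–201.4), Jurassic (201.4–145), Cretaceous (145–66).
That is 13 complete periods.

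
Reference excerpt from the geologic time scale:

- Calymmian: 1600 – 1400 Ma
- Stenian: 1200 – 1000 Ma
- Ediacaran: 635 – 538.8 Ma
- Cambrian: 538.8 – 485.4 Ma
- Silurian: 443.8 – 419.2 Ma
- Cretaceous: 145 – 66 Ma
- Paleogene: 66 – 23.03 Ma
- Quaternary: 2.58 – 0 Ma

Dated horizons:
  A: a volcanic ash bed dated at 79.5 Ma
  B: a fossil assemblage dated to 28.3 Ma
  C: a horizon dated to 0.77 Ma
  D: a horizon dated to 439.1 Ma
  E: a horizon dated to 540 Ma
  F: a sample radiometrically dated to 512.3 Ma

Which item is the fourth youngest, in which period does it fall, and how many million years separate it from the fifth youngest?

Sorted youngest-first by Ma: C (0.77), B (28.3), A (79.5), D (439.1), F (512.3), E (540).
The fourth youngest is D at 439.1 Ma, which lies in 443.8–419.2 Ma: the Silurian.
The fifth youngest is F at 512.3 Ma; separation = |439.1 − 512.3| = 73.2 Myr.

D, in the Silurian; 73.2 million years to F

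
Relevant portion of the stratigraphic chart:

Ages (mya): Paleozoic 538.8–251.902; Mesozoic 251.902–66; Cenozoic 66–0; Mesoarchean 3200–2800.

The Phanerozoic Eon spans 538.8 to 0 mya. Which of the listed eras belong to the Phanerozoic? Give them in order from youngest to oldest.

Cenozoic, Mesozoic, Paleozoic

Eras with both bounds inside 538.8–0 Ma: Cenozoic (66–0), Mesozoic (251.902–66), Paleozoic (538.8–251.902).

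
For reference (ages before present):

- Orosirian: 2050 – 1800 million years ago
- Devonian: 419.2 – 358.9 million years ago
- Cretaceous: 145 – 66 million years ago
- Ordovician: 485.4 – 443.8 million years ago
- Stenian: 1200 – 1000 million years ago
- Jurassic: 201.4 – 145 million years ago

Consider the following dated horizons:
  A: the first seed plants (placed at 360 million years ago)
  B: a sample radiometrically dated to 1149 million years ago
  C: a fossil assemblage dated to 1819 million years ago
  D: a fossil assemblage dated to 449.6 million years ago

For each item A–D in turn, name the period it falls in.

A — Devonian; B — Stenian; C — Orosirian; D — Ordovician

A: 360 Ma lies in 419.2–358.9 Ma, so Devonian.
B: 1149 Ma lies in 1200–1000 Ma, so Stenian.
C: 1819 Ma lies in 2050–1800 Ma, so Orosirian.
D: 449.6 Ma lies in 485.4–443.8 Ma, so Ordovician.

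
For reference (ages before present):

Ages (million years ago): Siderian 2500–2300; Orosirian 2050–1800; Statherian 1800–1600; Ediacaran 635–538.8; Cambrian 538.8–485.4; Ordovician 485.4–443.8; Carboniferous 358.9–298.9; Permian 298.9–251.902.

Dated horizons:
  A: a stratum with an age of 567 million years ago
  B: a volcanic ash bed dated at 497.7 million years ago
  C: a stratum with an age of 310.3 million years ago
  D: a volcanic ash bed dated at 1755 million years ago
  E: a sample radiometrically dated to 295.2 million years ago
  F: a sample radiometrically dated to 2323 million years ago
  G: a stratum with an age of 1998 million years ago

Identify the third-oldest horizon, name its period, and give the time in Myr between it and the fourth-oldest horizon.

D, in the Statherian; 1188 million years to A

Larger Ma means older, so oldest first: F 2323 > G 1998 > D 1755 > A 567 > B 497.7 > C 310.3 > E 295.2.
Counting 3 along gives D (1755 Ma); the excerpt puts that inside the Statherian, 1800–1600 Ma.
Next in line is A (567 Ma), and 1755 − 567 = 1188 Myr.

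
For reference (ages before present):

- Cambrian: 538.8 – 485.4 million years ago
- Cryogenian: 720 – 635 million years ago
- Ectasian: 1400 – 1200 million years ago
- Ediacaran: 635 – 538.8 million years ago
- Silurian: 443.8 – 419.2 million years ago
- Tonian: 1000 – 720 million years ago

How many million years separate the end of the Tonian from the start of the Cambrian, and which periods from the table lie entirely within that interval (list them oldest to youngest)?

End of Tonian = 720 Ma; start of Cambrian = 538.8 Ma.
Gap = 720 − 538.8 = 181.2 Myr.
Periods wholly inside 720–538.8 Ma: Cryogenian (720–635), Ediacaran (635–538.8).

181.2 million years; Cryogenian, Ediacaran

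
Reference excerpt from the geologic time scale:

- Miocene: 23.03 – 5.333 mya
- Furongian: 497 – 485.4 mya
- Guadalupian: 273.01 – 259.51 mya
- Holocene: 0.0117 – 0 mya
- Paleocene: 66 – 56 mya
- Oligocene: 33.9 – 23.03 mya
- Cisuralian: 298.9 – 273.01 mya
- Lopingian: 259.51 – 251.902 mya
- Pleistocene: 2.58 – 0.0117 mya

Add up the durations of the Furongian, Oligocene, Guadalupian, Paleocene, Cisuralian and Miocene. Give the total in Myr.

89.557 million years

Duration is start − end for each: (497 − 485.4) + (33.9 − 23.03) + (273.01 − 259.51) + (66 − 56) + (298.9 − 273.01) + (23.03 − 5.333).
That is 11.6 + 10.87 + 13.5 + 10 + 25.89 + 17.697, which totals 89.557 million years.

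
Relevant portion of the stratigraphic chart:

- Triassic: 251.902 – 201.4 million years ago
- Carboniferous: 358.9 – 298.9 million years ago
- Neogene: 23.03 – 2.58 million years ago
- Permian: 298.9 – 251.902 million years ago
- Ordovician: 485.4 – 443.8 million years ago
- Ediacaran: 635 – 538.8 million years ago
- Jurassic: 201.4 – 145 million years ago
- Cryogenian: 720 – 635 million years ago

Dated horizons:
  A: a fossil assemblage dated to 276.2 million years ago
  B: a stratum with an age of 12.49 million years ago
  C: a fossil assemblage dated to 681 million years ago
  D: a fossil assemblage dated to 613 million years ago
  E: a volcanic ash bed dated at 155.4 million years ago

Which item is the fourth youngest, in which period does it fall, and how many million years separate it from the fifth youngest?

D, in the Ediacaran; 68 million years to C

Smaller Ma means younger, so youngest first: B 12.49 < E 155.4 < A 276.2 < D 613 < C 681.
Counting 4 along gives D (613 Ma); the excerpt puts that inside the Ediacaran, 635–538.8 Ma.
Next in line is C (681 Ma), and 681 − 613 = 68 Myr.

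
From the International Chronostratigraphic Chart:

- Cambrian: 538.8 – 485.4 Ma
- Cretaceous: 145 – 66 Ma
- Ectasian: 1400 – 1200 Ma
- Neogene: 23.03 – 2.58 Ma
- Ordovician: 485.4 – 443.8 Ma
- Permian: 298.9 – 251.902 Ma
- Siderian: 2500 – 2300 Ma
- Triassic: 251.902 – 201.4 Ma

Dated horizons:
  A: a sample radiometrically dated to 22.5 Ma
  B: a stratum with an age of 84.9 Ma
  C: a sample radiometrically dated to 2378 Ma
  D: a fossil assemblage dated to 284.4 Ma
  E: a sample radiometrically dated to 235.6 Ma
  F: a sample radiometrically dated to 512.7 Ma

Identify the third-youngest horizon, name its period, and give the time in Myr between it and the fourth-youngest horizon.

Sorted youngest-first by Ma: A (22.5), B (84.9), E (235.6), D (284.4), F (512.7), C (2378).
The third youngest is E at 235.6 Ma, which lies in 251.902–201.4 Ma: the Triassic.
The fourth youngest is D at 284.4 Ma; separation = |235.6 − 284.4| = 48.8 Myr.

E, in the Triassic; 48.8 million years to D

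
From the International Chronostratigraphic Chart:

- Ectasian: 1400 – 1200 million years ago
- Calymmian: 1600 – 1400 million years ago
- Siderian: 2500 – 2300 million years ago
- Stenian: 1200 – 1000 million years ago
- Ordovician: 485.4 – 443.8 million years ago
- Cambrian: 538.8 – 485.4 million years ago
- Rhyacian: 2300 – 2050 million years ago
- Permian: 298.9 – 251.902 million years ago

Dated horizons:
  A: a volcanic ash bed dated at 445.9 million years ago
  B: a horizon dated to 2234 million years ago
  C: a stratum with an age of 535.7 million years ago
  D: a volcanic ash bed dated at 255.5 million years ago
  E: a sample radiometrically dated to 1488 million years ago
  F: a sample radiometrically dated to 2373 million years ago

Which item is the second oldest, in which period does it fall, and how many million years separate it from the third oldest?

Sorted oldest-first by Ma: F (2373), B (2234), E (1488), C (535.7), A (445.9), D (255.5).
The second oldest is B at 2234 Ma, which lies in 2300–2050 Ma: the Rhyacian.
The third oldest is E at 1488 Ma; separation = |2234 − 1488| = 746 Myr.

B, in the Rhyacian; 746 million years to E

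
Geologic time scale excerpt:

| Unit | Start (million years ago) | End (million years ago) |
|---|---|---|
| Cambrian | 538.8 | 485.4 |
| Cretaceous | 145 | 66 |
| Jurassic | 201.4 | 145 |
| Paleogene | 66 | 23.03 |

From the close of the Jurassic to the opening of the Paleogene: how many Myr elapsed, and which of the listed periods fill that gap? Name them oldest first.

79 million years; Cretaceous

End of Jurassic = 145 Ma; start of Paleogene = 66 Ma.
Gap = 145 − 66 = 79 Myr.
Periods wholly inside 145–66 Ma: Cretaceous (145–66).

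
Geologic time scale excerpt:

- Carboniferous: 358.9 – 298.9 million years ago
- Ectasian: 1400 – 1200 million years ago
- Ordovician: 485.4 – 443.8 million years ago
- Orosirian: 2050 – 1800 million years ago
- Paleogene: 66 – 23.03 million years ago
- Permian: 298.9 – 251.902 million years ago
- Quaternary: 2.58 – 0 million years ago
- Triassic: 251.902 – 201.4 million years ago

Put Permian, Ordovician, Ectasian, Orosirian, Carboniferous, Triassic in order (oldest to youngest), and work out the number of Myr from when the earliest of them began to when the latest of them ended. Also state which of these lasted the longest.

Orosirian → Ectasian → Ordovician → Carboniferous → Permian → Triassic; total span 1848.6 Myr; longest is Orosirian

Start ages (Ma): Orosirian 2050, Ectasian 1400, Ordovician 485.4, Carboniferous 358.9, Permian 298.9, Triassic 251.902.
Ordered oldest to youngest: Orosirian, Ectasian, Ordovician, Carboniferous, Permian, Triassic.
Span = 2050 − 201.4 = 1848.6 Myr.
Durations: Permian 46.998, Ordovician 41.6, Triassic 50.502, Carboniferous 60, Orosirian 250, Ectasian 200 → longest is Orosirian (250 Myr).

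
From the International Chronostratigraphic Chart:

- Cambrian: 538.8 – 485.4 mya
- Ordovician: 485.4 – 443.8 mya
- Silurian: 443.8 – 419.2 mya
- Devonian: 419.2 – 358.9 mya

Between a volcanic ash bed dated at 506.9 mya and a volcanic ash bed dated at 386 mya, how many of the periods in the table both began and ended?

2

506.9 Ma sits inside the Cambrian (538.8–485.4) and 386 Ma inside the Devonian (419.2–358.9); neither of those is wholly between the two dates.
The listed periods lying completely between them are Ordovician, Silurian — 2 in all.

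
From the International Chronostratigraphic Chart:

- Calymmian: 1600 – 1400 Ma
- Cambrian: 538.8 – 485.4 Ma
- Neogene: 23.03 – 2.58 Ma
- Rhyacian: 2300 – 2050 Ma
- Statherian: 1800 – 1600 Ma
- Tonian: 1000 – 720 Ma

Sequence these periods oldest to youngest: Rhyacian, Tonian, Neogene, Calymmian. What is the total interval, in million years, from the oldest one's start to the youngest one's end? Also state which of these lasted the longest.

From the excerpt: Rhyacian 2300–2050; Tonian 1000–720; Neogene 23.03–2.58; Calymmian 1600–1400 (Ma).
Larger Ma is earlier, so the oldest is Rhyacian and the youngest is Neogene; oldest to youngest: Rhyacian, Calymmian, Tonian, Neogene.
Oldest start 2300 minus youngest end 2.58 gives 2297.42 Myr overall.
Individual lengths (start − end): Tonian 280; Calymmian 200; Rhyacian 250; Neogene 20.45. The largest is Tonian at 280 Myr.

Rhyacian → Calymmian → Tonian → Neogene; total span 2297.42 Myr; longest is Tonian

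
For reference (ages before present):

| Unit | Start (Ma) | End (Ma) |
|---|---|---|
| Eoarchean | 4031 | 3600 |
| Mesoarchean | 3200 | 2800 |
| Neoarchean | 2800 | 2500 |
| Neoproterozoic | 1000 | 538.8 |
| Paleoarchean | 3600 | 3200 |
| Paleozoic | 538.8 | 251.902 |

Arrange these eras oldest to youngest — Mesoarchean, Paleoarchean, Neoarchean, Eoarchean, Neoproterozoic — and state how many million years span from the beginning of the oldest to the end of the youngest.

Eoarchean, Paleoarchean, Mesoarchean, Neoarchean, Neoproterozoic; total span 3492.2 Myr

From the excerpt: Mesoarchean 3200–2800; Paleoarchean 3600–3200; Neoarchean 2800–2500; Eoarchean 4031–3600; Neoproterozoic 1000–538.8 (Ma).
Larger Ma is earlier, so the oldest is Eoarchean and the youngest is Neoproterozoic; oldest to youngest: Eoarchean, Paleoarchean, Mesoarchean, Neoarchean, Neoproterozoic.
Oldest start 4031 minus youngest end 538.8 gives 3492.2 Myr overall.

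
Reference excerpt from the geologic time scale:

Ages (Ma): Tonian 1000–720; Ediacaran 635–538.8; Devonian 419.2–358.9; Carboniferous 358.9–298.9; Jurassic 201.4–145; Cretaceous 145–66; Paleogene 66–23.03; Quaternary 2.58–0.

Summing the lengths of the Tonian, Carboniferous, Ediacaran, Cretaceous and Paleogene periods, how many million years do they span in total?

558.17 million years

Duration is start − end for each: (1000 − 720) + (358.9 − 298.9) + (635 − 538.8) + (145 − 66) + (66 − 23.03).
That is 280 + 60 + 96.2 + 79 + 42.97, which totals 558.17 million years.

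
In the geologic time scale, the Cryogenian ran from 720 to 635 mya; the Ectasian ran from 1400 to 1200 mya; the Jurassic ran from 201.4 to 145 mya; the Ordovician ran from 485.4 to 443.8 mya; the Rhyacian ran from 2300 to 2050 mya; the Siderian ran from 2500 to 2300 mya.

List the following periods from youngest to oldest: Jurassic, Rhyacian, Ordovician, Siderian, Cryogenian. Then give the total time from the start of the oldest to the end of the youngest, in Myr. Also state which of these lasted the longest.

Jurassic, Ordovician, Cryogenian, Rhyacian, Siderian; total span 2355 Myr; longest is Rhyacian

Start ages (Ma): Siderian 2500, Rhyacian 2300, Cryogenian 720, Ordovician 485.4, Jurassic 201.4.
Ordered youngest to oldest: Jurassic, Ordovician, Cryogenian, Rhyacian, Siderian.
Span = 2500 − 145 = 2355 Myr.
Durations: Ordovician 41.6, Rhyacian 250, Siderian 200, Cryogenian 85, Jurassic 56.4 → longest is Rhyacian (250 Myr).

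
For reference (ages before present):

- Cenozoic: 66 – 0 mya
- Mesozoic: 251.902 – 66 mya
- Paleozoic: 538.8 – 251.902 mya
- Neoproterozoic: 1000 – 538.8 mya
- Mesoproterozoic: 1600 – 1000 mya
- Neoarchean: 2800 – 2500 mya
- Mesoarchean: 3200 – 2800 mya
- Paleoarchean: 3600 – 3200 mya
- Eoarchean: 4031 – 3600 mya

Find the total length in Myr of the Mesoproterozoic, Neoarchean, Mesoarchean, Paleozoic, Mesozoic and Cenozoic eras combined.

1838.8 million years

Duration is start − end for each: (1600 − 1000) + (2800 − 2500) + (3200 − 2800) + (538.8 − 251.902) + (251.902 − 66) + (66 − 0).
That is 600 + 300 + 400 + 286.898 + 185.902 + 66, which totals 1838.8 million years.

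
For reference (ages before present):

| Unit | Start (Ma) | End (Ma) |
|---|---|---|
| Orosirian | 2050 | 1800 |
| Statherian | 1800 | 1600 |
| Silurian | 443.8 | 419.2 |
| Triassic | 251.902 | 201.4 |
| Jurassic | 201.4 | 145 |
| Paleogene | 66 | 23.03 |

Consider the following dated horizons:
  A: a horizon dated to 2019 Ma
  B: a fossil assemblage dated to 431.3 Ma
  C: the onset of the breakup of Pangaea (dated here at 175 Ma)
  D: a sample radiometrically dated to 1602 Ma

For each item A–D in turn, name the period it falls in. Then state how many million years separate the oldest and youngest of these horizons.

Match each age against the start–end ranges in the excerpt: A = 2019 Ma → Orosirian (2050–1800); B = 431.3 Ma → Silurian (443.8–419.2); C = 175 Ma → Jurassic (201.4–145); D = 1602 Ma → Statherian (1800–1600).
The largest age is 2019 Ma and the smallest is 175 Ma; their difference is 1844 Myr.

A — Orosirian; B — Silurian; C — Jurassic; D — Statherian; span 1844 million years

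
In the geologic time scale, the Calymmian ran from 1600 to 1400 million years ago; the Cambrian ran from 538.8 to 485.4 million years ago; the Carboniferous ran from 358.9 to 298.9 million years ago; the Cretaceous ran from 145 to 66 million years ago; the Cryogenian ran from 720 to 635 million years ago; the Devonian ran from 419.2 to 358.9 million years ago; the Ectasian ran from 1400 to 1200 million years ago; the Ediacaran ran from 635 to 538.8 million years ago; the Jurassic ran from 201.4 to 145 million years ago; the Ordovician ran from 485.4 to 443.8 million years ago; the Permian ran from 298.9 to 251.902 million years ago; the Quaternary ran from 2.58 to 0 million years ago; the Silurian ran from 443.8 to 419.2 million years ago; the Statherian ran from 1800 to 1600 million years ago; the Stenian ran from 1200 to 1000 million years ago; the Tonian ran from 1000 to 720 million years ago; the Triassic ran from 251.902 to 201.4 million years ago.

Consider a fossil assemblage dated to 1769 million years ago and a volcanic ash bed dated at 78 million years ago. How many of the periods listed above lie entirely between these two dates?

14

The older date is 1769 Ma and the younger is 78 Ma.
Periods with start < 1769 and end > 78 Ma: Calymmian (1600–1400), Ectasian (1400–1200), Stenian (1200–1000), Tonian (1000–720), Cryogenian (720–635), Ediacaran (635–538.8), Cambrian (538.8–485.4), Ordovician (485.4–443.8), Silurian (443.8–419.2), Devonian (419.2–358.9), Carboniferous (358.9–298.9), Permian (298.9–251.902), Triassic (251.902–201.4), Jurassic (201.4–145).
That is 14 complete periods.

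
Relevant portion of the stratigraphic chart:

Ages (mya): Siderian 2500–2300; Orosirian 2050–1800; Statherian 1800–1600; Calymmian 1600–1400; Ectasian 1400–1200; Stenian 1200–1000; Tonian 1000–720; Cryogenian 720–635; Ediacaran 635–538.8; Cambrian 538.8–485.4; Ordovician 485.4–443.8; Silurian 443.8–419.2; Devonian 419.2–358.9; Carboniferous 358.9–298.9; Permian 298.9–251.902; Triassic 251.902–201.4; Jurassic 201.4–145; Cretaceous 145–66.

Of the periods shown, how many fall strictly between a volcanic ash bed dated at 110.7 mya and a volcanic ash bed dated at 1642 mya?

1642 Ma sits inside the Statherian (1800–1600) and 110.7 Ma inside the Cretaceous (145–66); neither of those is wholly between the two dates.
The listed periods lying completely between them are Calymmian, Ectasian, Stenian, Tonian, Cryogenian, Ediacaran, Cambrian, Ordovician, Silurian, Devonian, Carboniferous, Permian, Triassic, Jurassic — 14 in all.

14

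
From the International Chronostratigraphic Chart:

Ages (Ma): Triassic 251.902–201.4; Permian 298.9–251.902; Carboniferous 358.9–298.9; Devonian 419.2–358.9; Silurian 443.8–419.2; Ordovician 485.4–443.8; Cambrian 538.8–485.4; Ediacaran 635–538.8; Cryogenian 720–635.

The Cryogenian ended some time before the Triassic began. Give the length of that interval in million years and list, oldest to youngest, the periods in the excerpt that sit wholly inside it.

End of Cryogenian = 635 Ma; start of Triassic = 251.902 Ma.
Gap = 635 − 251.902 = 383.098 Myr.
Periods wholly inside 635–251.902 Ma: Ediacaran (635–538.8), Cambrian (538.8–485.4), Ordovician (485.4–443.8), Silurian (443.8–419.2), Devonian (419.2–358.9), Carboniferous (358.9–298.9), Permian (298.9–251.902).

383.098 million years; Ediacaran, Cambrian, Ordovician, Silurian, Devonian, Carboniferous, Permian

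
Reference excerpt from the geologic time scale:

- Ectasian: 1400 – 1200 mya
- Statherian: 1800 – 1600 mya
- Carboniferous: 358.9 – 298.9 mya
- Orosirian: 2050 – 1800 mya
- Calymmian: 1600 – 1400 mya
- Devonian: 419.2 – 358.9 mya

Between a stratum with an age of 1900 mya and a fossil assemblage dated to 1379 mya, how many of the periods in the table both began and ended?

2

The older date is 1900 Ma and the younger is 1379 Ma.
Periods with start < 1900 and end > 1379 Ma: Statherian (1800–1600), Calymmian (1600–1400).
That is 2 complete periods.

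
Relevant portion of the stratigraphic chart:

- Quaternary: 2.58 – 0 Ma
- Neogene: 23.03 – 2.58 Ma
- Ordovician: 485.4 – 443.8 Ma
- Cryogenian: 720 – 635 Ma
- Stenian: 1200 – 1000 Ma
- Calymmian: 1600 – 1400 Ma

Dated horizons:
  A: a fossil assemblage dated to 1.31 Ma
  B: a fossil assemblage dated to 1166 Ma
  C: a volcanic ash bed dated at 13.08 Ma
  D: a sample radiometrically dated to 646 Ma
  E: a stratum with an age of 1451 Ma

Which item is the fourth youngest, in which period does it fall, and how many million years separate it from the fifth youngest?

B, in the Stenian; 285 million years to E

Smaller Ma means younger, so youngest first: A 1.31 < C 13.08 < D 646 < B 1166 < E 1451.
Counting 4 along gives B (1166 Ma); the excerpt puts that inside the Stenian, 1200–1000 Ma.
Next in line is E (1451 Ma), and 1451 − 1166 = 285 Myr.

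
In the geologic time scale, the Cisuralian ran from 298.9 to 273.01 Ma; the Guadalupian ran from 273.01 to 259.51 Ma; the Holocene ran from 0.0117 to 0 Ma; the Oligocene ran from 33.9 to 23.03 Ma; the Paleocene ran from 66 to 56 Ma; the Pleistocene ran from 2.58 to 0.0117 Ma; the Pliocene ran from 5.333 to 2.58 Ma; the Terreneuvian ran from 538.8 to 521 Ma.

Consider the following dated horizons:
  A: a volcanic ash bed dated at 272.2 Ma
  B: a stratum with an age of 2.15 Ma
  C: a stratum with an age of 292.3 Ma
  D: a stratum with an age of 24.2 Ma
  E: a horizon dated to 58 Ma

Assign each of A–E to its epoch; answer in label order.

A — Guadalupian; B — Pleistocene; C — Cisuralian; D — Oligocene; E — Paleocene

Match each age against the start–end ranges in the excerpt: A = 272.2 Ma → Guadalupian (273.01–259.51); B = 2.15 Ma → Pleistocene (2.58–0.0117); C = 292.3 Ma → Cisuralian (298.9–273.01); D = 24.2 Ma → Oligocene (33.9–23.03); E = 58 Ma → Paleocene (66–56).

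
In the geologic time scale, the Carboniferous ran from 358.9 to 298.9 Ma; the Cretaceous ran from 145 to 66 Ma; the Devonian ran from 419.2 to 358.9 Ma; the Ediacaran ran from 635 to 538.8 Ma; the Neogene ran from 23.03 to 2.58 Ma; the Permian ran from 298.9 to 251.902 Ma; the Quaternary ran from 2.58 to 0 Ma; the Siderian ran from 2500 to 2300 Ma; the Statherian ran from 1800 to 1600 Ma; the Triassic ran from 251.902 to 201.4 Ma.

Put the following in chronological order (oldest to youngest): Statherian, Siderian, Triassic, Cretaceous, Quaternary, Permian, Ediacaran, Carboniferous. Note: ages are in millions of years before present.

Sorting by start age (descending Ma, since larger Ma = older): Siderian start 2500, Statherian start 1800, Ediacaran start 635, Carboniferous start 358.9, Permian start 298.9, Triassic start 251.902, Cretaceous start 145, Quaternary start 2.58.

Siderian, Statherian, Ediacaran, Carboniferous, Permian, Triassic, Cretaceous, Quaternary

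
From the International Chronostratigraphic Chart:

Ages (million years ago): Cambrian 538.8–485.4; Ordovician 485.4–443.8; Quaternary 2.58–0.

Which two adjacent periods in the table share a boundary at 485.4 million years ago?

The Cambrian ends at 485.4 million years ago and the Ordovician begins at 485.4 million years ago, so they share that boundary.

Cambrian and Ordovician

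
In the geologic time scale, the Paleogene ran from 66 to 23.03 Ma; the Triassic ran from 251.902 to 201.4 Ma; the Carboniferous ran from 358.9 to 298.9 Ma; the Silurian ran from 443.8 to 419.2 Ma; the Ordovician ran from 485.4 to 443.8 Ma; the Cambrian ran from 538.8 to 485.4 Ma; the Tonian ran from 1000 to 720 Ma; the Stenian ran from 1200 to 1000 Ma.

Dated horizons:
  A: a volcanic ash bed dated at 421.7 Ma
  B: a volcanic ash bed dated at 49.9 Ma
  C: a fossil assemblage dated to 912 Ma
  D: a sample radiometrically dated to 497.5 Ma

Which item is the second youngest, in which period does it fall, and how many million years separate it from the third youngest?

A, in the Silurian; 75.8 million years to D

Sorted youngest-first by Ma: B (49.9), A (421.7), D (497.5), C (912).
The second youngest is A at 421.7 Ma, which lies in 443.8–419.2 Ma: the Silurian.
The third youngest is D at 497.5 Ma; separation = |421.7 − 497.5| = 75.8 Myr.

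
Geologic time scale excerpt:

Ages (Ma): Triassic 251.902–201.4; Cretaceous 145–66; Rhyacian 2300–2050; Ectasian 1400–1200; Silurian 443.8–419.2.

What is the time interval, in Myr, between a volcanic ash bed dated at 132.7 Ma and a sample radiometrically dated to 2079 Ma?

1946.3 million years

2079 − 132.7 = 1946.3 million years.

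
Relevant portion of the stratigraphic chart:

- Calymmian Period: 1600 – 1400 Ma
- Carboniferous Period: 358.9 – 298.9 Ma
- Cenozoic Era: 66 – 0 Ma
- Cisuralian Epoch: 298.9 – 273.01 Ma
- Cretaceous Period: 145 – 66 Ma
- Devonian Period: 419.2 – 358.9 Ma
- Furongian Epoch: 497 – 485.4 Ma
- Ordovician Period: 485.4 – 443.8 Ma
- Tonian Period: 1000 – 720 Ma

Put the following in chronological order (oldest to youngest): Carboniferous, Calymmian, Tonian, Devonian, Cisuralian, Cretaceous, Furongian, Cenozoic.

The oldest of these is Calymmian (starts 1600 Ma) and the youngest is Cenozoic (ends 0 Ma).
In between, by decreasing start age: Tonian (1000), Furongian (497), Devonian (419.2), Carboniferous (358.9), Cisuralian (298.9), Cretaceous (145).

Calymmian → Tonian → Furongian → Devonian → Carboniferous → Cisuralian → Cretaceous → Cenozoic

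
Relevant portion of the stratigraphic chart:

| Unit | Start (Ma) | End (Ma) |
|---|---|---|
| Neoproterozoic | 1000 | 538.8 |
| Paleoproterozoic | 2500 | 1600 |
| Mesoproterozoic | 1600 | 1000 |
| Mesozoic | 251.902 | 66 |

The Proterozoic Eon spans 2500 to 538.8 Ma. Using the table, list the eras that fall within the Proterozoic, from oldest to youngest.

Paleoproterozoic, Mesoproterozoic, Neoproterozoic

Eras with both bounds inside 2500–538.8 Ma: Paleoproterozoic (2500–1600), Mesoproterozoic (1600–1000), Neoproterozoic (1000–538.8).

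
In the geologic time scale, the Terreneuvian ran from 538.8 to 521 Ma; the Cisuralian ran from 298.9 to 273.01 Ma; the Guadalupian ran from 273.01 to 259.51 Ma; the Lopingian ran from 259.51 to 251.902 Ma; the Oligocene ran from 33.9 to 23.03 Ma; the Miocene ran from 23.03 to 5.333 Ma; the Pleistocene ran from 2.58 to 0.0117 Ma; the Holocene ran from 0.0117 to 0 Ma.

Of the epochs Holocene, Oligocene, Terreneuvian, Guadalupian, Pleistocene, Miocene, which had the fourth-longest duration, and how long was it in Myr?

Start − end for each: Holocene 0.0117 − 0 = 0.0117; Oligocene 33.9 − 23.03 = 10.87; Terreneuvian 538.8 − 521 = 17.8; Guadalupian 273.01 − 259.51 = 13.5; Pleistocene 2.58 − 0.0117 = 2.5683; Miocene 23.03 − 5.333 = 17.697.
Ranking these from longest: Terreneuvian > Miocene > Guadalupian > Oligocene > Pleistocene > Holocene.
Position 4 in that ranking is Oligocene, which lasted 10.87 Myr.

Oligocene, 10.87 million years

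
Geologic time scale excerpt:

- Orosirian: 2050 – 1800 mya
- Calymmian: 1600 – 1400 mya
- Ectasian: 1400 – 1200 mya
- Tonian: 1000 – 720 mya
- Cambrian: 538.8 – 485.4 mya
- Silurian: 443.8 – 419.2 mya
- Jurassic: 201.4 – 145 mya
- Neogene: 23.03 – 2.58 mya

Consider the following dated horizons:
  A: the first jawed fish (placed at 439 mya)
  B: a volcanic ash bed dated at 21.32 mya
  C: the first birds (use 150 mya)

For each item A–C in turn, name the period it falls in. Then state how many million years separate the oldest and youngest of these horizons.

Match each age against the start–end ranges in the excerpt: A = 439 Ma → Silurian (443.8–419.2); B = 21.32 Ma → Neogene (23.03–2.58); C = 150 Ma → Jurassic (201.4–145).
The largest age is 439 Ma and the smallest is 21.32 Ma; their difference is 417.68 Myr.

A — Silurian; B — Neogene; C — Jurassic; span 417.68 million years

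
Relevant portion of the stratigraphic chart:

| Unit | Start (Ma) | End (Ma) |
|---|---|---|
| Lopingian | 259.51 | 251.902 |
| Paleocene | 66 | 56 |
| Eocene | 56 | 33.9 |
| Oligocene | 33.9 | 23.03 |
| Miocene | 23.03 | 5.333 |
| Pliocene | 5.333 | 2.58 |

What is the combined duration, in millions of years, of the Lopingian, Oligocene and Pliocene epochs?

Duration is start − end for each: (259.51 − 251.902) + (33.9 − 23.03) + (5.333 − 2.58).
That is 7.608 + 10.87 + 2.753, which totals 21.231 million years.

21.231 million years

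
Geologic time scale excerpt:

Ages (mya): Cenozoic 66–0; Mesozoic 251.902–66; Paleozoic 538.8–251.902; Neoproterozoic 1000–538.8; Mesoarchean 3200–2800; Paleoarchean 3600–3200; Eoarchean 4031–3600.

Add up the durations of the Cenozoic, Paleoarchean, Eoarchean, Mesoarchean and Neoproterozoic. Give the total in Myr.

1758.2 million years

Each duration: Cenozoic = 66; Paleoarchean = 400; Eoarchean = 431; Mesoarchean = 400; Neoproterozoic = 461.2.
Sum: 66 + 400 + 431 + 400 + 461.2 = 1758.2 Myr.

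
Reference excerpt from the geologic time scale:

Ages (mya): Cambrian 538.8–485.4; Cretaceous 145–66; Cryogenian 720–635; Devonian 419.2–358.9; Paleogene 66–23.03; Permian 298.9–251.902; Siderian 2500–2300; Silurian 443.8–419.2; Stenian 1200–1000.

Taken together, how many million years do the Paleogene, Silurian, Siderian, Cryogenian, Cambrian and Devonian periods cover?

Each duration: Paleogene = 42.97; Silurian = 24.6; Siderian = 200; Cryogenian = 85; Cambrian = 53.4; Devonian = 60.3.
Sum: 42.97 + 24.6 + 200 + 85 + 53.4 + 60.3 = 466.27 Myr.

466.27 million years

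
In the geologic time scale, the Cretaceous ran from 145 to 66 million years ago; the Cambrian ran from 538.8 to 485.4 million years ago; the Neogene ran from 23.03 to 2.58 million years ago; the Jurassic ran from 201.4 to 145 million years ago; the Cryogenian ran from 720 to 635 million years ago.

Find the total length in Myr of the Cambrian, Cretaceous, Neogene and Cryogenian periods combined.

Duration is start − end for each: (538.8 − 485.4) + (145 − 66) + (23.03 − 2.58) + (720 − 635).
That is 53.4 + 79 + 20.45 + 85, which totals 237.85 million years.

237.85 million years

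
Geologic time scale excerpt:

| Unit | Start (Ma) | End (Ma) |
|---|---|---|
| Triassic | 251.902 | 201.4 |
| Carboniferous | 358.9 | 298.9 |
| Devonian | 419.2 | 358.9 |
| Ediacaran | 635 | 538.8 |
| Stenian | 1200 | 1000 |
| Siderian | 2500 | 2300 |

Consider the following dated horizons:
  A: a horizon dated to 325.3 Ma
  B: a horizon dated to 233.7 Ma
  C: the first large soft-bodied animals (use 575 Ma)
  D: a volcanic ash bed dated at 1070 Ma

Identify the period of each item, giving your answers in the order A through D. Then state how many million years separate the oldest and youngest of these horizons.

Match each age against the start–end ranges in the excerpt: A = 325.3 Ma → Carboniferous (358.9–298.9); B = 233.7 Ma → Triassic (251.902–201.4); C = 575 Ma → Ediacaran (635–538.8); D = 1070 Ma → Stenian (1200–1000).
The largest age is 1070 Ma and the smallest is 233.7 Ma; their difference is 836.3 Myr.

A — Carboniferous; B — Triassic; C — Ediacaran; D — Stenian; span 836.3 million years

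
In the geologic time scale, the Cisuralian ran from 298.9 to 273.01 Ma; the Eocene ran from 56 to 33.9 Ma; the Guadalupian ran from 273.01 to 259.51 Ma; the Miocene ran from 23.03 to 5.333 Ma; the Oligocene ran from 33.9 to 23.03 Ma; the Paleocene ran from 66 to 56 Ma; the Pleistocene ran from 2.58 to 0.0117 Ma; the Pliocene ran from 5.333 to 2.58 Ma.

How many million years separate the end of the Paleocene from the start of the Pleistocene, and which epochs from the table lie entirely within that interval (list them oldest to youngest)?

The Paleocene closes at 56 Ma and the Pleistocene opens at 2.58 Ma, so the interval is 56 − 2.58 = 53.42 Myr.
An epoch fits inside if it starts at or after 56 Ma and ends at or before 2.58 Ma; oldest first that gives Eocene, Oligocene, Miocene, Pliocene.

53.42 million years; Eocene, Oligocene, Miocene, Pliocene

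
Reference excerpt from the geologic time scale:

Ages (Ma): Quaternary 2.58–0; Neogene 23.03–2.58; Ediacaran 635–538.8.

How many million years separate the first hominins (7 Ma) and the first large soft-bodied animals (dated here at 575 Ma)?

568 million years

575 − 7 = 568 million years.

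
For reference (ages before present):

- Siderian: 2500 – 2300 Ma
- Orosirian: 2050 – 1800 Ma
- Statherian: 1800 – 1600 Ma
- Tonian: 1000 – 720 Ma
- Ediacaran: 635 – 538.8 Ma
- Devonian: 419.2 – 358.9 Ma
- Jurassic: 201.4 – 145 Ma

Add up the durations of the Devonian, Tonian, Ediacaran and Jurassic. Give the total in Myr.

Each duration: Devonian = 60.3; Tonian = 280; Ediacaran = 96.2; Jurassic = 56.4.
Sum: 60.3 + 280 + 96.2 + 56.4 = 492.9 Myr.

492.9 million years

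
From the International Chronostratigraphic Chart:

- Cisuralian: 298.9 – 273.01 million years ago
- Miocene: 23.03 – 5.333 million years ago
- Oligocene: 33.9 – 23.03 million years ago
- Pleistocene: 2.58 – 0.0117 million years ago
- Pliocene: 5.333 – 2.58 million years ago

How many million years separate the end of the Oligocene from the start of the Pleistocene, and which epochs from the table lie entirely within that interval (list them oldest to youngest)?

The Oligocene closes at 23.03 Ma and the Pleistocene opens at 2.58 Ma, so the interval is 23.03 − 2.58 = 20.45 Myr.
An epoch fits inside if it starts at or after 23.03 Ma and ends at or before 2.58 Ma; oldest first that gives Miocene, Pliocene.

20.45 million years; Miocene, Pliocene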